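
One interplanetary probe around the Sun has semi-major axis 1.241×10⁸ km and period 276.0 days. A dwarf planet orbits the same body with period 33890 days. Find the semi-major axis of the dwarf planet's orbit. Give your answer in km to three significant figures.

Kepler's third law: a³ ∝ T², so a₂ = a₁ (T₂/T₁)^(2/3).
T₂/T₁ = 122.8, (T₂/T₁)^(2/3) = 24.70.
a₂ = 1.241×10⁸ × 24.70 = 3.066×10⁹ km.

a₂ ≈ 3.07×10⁹ km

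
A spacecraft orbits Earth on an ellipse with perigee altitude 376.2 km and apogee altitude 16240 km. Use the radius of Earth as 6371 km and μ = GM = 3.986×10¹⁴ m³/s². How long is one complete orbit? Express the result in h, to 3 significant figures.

T ≈ 4.92 h

r_p = 6371 + 376.2 = 6747.2 km = 6.7472×10⁶ m.
r_a = 6371 + 16240 = 22611 km = 2.2611×10⁷ m.
Semi-major axis a = (r_p + r_a)/2 = (6747.2 + 22611)/2 = 14679 km = 1.468×10⁷ m.
By Kepler's third law T = 2π√(a³/μ) = 2π × 2.817×10³ = 1.770×10⁴ s.
= 4.917 h.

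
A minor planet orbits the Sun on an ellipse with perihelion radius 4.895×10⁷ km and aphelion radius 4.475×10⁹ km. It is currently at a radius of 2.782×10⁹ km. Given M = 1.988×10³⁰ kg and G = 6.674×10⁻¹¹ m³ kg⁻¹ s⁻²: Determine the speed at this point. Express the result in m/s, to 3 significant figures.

v ≈ 6060 m/s

μ = GM = 6.674×10⁻¹¹ × 1.988×10³⁰ = 1.327×10²⁰ m³/s².
Semi-major axis a = (r_p + r_a)/2 = 2.2620×10⁹ km = 2.262×10¹² m.
Vis-viva: v² = μ(2/r − 1/a) = 1.327×10²⁰ × (7.189×10⁻¹³ − 4.421×10⁻¹³) = 3.673×10⁷ m²/s².
v = 6060 m/s.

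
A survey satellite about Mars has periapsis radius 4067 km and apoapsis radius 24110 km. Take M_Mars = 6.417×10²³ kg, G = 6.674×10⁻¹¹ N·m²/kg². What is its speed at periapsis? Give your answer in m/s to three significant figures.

μ = GM = 6.674×10⁻¹¹ × 6.417×10²³ = 4.283×10¹³ m³/s².
Semi-major axis a = (r_p + r_a)/2 = 14088 km = 1.409×10⁷ m.
Vis-viva: v² = μ(2/r − 1/a) = 4.283×10¹³ × (4.918×10⁻⁷ − 7.098×10⁻⁸) = 1.802×10⁷ m²/s².
v = 4245 m/s.

v ≈ 4250 m/s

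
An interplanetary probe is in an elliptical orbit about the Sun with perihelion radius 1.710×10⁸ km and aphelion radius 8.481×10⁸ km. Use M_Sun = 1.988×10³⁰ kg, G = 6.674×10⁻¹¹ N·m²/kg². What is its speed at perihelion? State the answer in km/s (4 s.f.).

v ≈ 35.94 km/s

μ = GM = 6.674×10⁻¹¹ × 1.988×10³⁰ = 1.327×10²⁰ m³/s².
Semi-major axis a = (r_p + r_a)/2 = 5.0955×10⁸ km = 5.096×10¹¹ m.
Vis-viva: v² = μ(2/r − 1/a) = 1.327×10²⁰ × (1.170×10⁻¹¹ − 1.963×10⁻¹²) = 1.291×10⁹ m²/s².
v = 35940 m/s = 35.94 km/s.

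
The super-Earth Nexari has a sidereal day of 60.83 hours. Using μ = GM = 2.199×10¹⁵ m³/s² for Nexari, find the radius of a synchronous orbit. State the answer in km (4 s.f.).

T = 60.83 hours = 2.190×10⁵ s.
A synchronous orbit has period T, so by Kepler's third law a = (μT²/4π²)^(1/3).
μT²/4π² = 2.199×10¹⁵ × (2.190×10⁵)² / 39.48 = 2.671×10²⁴ m³.
a = 1.388×10⁸ m = 1.3875×10⁵ km.

r_sync ≈ 1.388×10⁵ km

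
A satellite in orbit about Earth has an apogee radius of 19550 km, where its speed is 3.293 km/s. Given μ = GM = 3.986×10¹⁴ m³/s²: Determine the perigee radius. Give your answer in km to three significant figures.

perigee radius ≈ 7080 km

r_a = 1.955×10⁷ m.
Specific energy ε = v²/2 − μ/r = -1.497×10⁷ J/kg, so a = −μ/(2ε) = 1.332×10⁷ m.
The apsides satisfy r_p + r_a = 2a, so the perigee radius is 2a − r_a = 7.082×10⁶ m = 7082.2 km.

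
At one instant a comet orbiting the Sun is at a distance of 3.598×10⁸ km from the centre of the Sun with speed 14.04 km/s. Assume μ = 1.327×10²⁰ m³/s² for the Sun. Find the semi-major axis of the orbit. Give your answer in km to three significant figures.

a ≈ 2.46×10⁸ km

r = 3.598×10¹¹ m.
Specific orbital energy ε = v²/2 − μ/r = (14040)²/2 − 1.327×10²⁰/3.598×10¹¹ = -2.703×10⁸ J/kg.
Since ε = −μ/(2a), a = −μ/(2ε) = 2.455×10¹¹ m = 2.4551×10⁸ km.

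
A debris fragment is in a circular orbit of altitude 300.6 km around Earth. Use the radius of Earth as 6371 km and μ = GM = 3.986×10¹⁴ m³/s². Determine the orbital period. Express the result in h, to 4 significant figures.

r = 6371 + 300.6 = 6671.6 km = 6.6716×10⁶ m.
Kepler's third law: T = 2π√(r³/μ) = 2π√((6.672×10⁶)³ / 3.986×10¹⁴).
r³/μ = 7.450×10⁵ s², so T = 2π × 8.631×10² = 5.423×10³ s.
Converting: 5.423×10³ s ÷ 3600 = 1.506 h.

T ≈ 1.506 h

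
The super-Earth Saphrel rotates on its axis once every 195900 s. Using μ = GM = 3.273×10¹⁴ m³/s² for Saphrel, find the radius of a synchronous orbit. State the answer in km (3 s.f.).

r_sync ≈ 68300 km

A synchronous orbit has period T, so by Kepler's third law a = (μT²/4π²)^(1/3).
μT²/4π² = 3.273×10¹⁴ × (1.959×10⁵)² / 39.48 = 3.182×10²³ m³.
a = 6.827×10⁷ m = 68268 km.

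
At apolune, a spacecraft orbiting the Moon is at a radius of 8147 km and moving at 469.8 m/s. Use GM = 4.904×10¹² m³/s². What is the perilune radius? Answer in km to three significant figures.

r_a = 8.147×10⁶ m.
Specific energy ε = v²/2 − μ/r = -4.916×10⁵ J/kg, so a = −μ/(2ε) = 4.988×10⁶ m.
The apsides satisfy r_p + r_a = 2a, so the perilune radius is 2a − r_a = 1.829×10⁶ m = 1828.9 km.

perilune radius ≈ 1830 km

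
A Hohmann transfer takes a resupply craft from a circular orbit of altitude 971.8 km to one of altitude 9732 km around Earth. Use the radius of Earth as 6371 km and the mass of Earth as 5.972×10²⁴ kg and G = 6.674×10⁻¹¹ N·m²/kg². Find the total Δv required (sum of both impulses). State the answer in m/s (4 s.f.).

Δv_total ≈ 2305 m/s

μ = GM = 6.674×10⁻¹¹ × 5.972×10²⁴ = 3.986×10¹⁴ m³/s².
r₁ = 6371 + 971.8 = 7342.8 km = 7.3428×10⁶ m.
r₂ = 6371 + 9732 = 16103 km = 1.6103×10⁷ m.
Transfer ellipse a_t = (r₁ + r₂)/2 = 1.172×10⁷ m.
At r₁: circular v_c1 = √(μ/r₁) = 7368 m/s; transfer-perigee v_p = √[μ(2/r₁ − 1/a_t)] = 8635 m/s.
Δv₁ = v_p − v_c1 = 1267 m/s.
At r₂: circular v_c2 = √(μ/r₂) = 4975 m/s; transfer-apogee v_a = √[μ(2/r₂ − 1/a_t)] = 3937 m/s.
Δv₂ = v_c2 − v_a = 1038 m/s.
Total Δv = Δv₁ + Δv₂ = 2305 m/s.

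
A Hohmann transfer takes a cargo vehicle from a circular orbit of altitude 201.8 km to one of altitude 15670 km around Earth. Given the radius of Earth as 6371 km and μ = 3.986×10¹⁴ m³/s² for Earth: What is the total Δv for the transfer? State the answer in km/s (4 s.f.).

Δv_total ≈ 3.249 km/s

r₁ = 6371 + 201.8 = 6572.8 km = 6.5728×10⁶ m.
r₂ = 6371 + 15670 = 22041 km = 2.2041×10⁷ m.
Transfer ellipse a_t = (r₁ + r₂)/2 = 1.431×10⁷ m.
At r₁: circular v_c1 = √(μ/r₁) = 7787 m/s; transfer-perigee v_p = √[μ(2/r₁ − 1/a_t)] = 9666 m/s.
Δv₁ = v_p − v_c1 = 1878 m/s.
At r₂: circular v_c2 = √(μ/r₂) = 4253 m/s; transfer-apogee v_a = √[μ(2/r₂ − 1/a_t)] = 2882 m/s.
Δv₂ = v_c2 − v_a = 1370 m/s.
Total Δv = Δv₁ + Δv₂ = 3249 m/s = 3.249 km/s.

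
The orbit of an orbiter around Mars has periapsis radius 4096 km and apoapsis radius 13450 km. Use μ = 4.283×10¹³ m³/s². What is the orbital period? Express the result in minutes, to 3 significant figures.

T ≈ 416 minutes

Semi-major axis a = (r_p + r_a)/2 = (4096.0 + 13450)/2 = 8773.0 km = 8.773×10⁶ m.
By Kepler's third law T = 2π√(a³/μ) = 2π × 3.971×10³ = 2.495×10⁴ s.
= 415.8 minutes.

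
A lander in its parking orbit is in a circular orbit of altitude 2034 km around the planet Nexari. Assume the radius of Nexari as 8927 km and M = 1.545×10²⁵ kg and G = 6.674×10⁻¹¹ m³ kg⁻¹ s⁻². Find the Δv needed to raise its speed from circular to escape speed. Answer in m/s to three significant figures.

Δv ≈ 4020 m/s

μ = GM = 6.674×10⁻¹¹ × 1.545×10²⁵ = 1.031×10¹⁵ m³/s².
r = 8927 + 2034 = 10961 km = 1.0961×10⁷ m.
Circular speed v_c = √(μ/r) = 9699 m/s.
Escape speed v_esc = √(2μ/r) = √2 × v_c = 13720 m/s.
Δv = v_esc − v_c = 4018 m/s.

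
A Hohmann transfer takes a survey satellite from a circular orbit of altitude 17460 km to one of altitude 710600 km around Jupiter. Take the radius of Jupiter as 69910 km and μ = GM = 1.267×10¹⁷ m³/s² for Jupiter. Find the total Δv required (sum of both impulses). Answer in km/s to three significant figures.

r₁ = 69910 + 17460 = 87370 km = 8.7370×10⁷ m.
r₂ = 69910 + 710600 = 780510 km = 7.8051×10⁸ m.
Transfer ellipse a_t = (r₁ + r₂)/2 = 4.339×10⁸ m.
At r₁: circular v_c1 = √(μ/r₁) = 38080 m/s; transfer-perijove v_p = √[μ(2/r₁ − 1/a_t)] = 51070 m/s.
Δv₁ = v_p − v_c1 = 12990 m/s.
At r₂: circular v_c2 = √(μ/r₂) = 12740 m/s; transfer-apojove v_a = √[μ(2/r₂ − 1/a_t)] = 5717 m/s.
Δv₂ = v_c2 − v_a = 7024 m/s.
Total Δv = Δv₁ + Δv₂ = 20010 m/s = 20.01 km/s.

Δv_total ≈ 20.0 km/s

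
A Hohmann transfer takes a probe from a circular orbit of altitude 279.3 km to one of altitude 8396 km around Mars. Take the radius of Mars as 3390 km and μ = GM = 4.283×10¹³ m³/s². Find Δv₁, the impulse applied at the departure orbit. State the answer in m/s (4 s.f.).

r₁ = 3390 + 279.3 = 3669.3 km = 3.6693×10⁶ m.
r₂ = 3390 + 8396 = 11786 km = 1.1786×10⁷ m.
Transfer ellipse a_t = (r₁ + r₂)/2 = 7.728×10⁶ m.
At r₁: circular v_c1 = √(μ/r₁) = 3417 m/s; transfer-periapsis v_p = √[μ(2/r₁ − 1/a_t)] = 4219 m/s.
Δv₁ = v_p − v_c1 = 802.8 m/s.

Δv ≈ 802.8 m/s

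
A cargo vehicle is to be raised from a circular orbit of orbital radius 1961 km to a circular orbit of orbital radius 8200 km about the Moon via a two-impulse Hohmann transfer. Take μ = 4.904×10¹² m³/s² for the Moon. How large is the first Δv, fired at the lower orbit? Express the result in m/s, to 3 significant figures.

Δv ≈ 428 m/s

r₁ = 1961 km = 1.961×10⁶ m.
r₂ = 8200 km = 8.200×10⁶ m.
Transfer ellipse a_t = (r₁ + r₂)/2 = 5.080×10⁶ m.
At r₁: circular v_c1 = √(μ/r₁) = 1581 m/s; transfer-perilune v_p = √[μ(2/r₁ − 1/a_t)] = 2009 m/s.
Δv₁ = v_p − v_c1 = 427.7 m/s.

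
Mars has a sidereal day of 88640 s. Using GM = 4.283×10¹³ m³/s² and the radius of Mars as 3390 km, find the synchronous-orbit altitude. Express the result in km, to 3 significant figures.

A synchronous orbit has period T, so by Kepler's third law a = (μT²/4π²)^(1/3).
μT²/4π² = 4.283×10¹³ × (8.864×10⁴)² / 39.48 = 8.524×10²¹ m³.
a = 2.043×10⁷ m = 20428 km.
Altitude h = a − R = 20428 − 3390 = 17038 km.

h_sync ≈ 17000 km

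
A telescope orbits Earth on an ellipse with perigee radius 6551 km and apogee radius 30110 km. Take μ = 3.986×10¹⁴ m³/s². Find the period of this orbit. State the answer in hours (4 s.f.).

T ≈ 6.861 hours

Semi-major axis a = (r_p + r_a)/2 = (6551.0 + 30110)/2 = 18330 km = 1.833×10⁷ m.
By Kepler's third law T = 2π√(a³/μ) = 2π × 3.931×10³ = 2.470×10⁴ s.
= 6.861 hours.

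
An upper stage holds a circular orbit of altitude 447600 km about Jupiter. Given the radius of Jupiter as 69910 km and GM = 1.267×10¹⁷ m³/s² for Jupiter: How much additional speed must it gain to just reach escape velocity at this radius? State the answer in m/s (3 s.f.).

Δv ≈ 6480 m/s

r = 69910 + 447600 = 517510 km = 5.1751×10⁸ m.
Circular speed v_c = √(μ/r) = 15650 m/s.
Escape speed v_esc = √(2μ/r) = √2 × v_c = 22130 m/s.
Δv = v_esc − v_c = 6481 m/s.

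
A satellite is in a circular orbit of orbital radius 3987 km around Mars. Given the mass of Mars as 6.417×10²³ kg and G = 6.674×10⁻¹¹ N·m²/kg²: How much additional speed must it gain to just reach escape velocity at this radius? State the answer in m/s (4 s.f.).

Δv ≈ 1358 m/s

μ = GM = 6.674×10⁻¹¹ × 6.417×10²³ = 4.283×10¹³ m³/s².
r = 3987 km = 3.987×10⁶ m.
Circular speed v_c = √(μ/r) = 3277 m/s.
Escape speed v_esc = √(2μ/r) = √2 × v_c = 4635 m/s.
Δv = v_esc − v_c = 1358 m/s.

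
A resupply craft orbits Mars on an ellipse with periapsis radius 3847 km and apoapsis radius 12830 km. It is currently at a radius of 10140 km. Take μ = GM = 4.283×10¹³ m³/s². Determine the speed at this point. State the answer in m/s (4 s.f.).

v ≈ 1820 m/s

Semi-major axis a = (r_p + r_a)/2 = 8338.5 km = 8.338×10⁶ m.
Vis-viva: v² = μ(2/r − 1/a) = 4.283×10¹³ × (1.972×10⁻⁷ − 1.199×10⁻⁷) = 3.311×10⁶ m²/s².
v = 1820 m/s.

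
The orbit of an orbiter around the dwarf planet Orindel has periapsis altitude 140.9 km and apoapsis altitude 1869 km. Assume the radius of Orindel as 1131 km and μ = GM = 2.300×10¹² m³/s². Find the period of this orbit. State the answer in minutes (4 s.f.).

T ≈ 215.6 minutes

r_p = 1131 + 140.9 = 1271.9 km = 1.2719×10⁶ m.
r_a = 1131 + 1869 = 3000.0 km = 3.0000×10⁶ m.
Semi-major axis a = (r_p + r_a)/2 = (1271.9 + 3000.0)/2 = 2135.9 km = 2.136×10⁶ m.
By Kepler's third law T = 2π√(a³/μ) = 2π × 2.058×10³ = 1.293×10⁴ s.
= 215.6 minutes.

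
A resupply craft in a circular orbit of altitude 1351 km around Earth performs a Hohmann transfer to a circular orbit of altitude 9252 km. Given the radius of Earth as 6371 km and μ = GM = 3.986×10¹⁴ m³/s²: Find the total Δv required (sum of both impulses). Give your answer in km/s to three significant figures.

r₁ = 6371 + 1351 = 7722.0 km = 7.7220×10⁶ m.
r₂ = 6371 + 9252 = 15623 km = 1.5623×10⁷ m.
Transfer ellipse a_t = (r₁ + r₂)/2 = 1.167×10⁷ m.
At r₁: circular v_c1 = √(μ/r₁) = 7185 m/s; transfer-perigee v_p = √[μ(2/r₁ − 1/a_t)] = 8312 m/s.
Δv₁ = v_p − v_c1 = 1127 m/s.
At r₂: circular v_c2 = √(μ/r₂) = 5051 m/s; transfer-apogee v_a = √[μ(2/r₂ − 1/a_t)] = 4108 m/s.
Δv₂ = v_c2 − v_a = 942.7 m/s.
Total Δv = Δv₁ + Δv₂ = 2070 m/s = 2.070 km/s.

Δv_total ≈ 2.07 km/s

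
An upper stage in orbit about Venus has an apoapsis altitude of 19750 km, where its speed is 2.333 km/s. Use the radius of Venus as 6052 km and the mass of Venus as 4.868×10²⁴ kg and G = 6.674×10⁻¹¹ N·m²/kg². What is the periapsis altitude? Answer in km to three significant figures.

μ = GM = 6.674×10⁻¹¹ × 4.868×10²⁴ = 3.249×10¹⁴ m³/s².
r_a = 6052 + 19750 = 25802 km = 2.580×10⁷ m.
Specific energy ε = v²/2 − μ/r = -9.870×10⁶ J/kg, so a = −μ/(2ε) = 1.646×10⁷ m.
The apsides satisfy r_p + r_a = 2a, so the periapsis radius is 2a − r_a = 7.114×10⁶ m = 7114.2 km.
Periapsis altitude = 7114.2 − 6052 = 1062.2 km.

periapsis altitude ≈ 1060 km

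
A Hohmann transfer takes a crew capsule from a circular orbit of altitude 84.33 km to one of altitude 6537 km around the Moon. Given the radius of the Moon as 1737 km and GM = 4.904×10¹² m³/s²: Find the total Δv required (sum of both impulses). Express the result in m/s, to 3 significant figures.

Δv_total ≈ 767 m/s

r₁ = 1737 + 84.33 = 1821.3 km = 1.8213×10⁶ m.
r₂ = 1737 + 6537 = 8274.0 km = 8.2740×10⁶ m.
Transfer ellipse a_t = (r₁ + r₂)/2 = 5.048×10⁶ m.
At r₁: circular v_c1 = √(μ/r₁) = 1641 m/s; transfer-perilune v_p = √[μ(2/r₁ − 1/a_t)] = 2101 m/s.
Δv₁ = v_p − v_c1 = 459.9 m/s.
At r₂: circular v_c2 = √(μ/r₂) = 769.9 m/s; transfer-apolune v_a = √[μ(2/r₂ − 1/a_t)] = 462.5 m/s.
Δv₂ = v_c2 − v_a = 307.4 m/s.
Total Δv = Δv₁ + Δv₂ = 767.4 m/s.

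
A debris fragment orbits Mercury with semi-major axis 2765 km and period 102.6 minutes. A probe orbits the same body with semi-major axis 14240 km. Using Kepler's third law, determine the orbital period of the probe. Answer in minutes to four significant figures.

T₂ ≈ 1199 minutes

Kepler's third law: T² ∝ a³, so T₂ = T₁ (a₂/a₁)^(3/2).
a₂/a₁ = 5.150, (a₂/a₁)^(3/2) = 11.69.
T₂ = 102.6 × 11.69 = 1199 minutes.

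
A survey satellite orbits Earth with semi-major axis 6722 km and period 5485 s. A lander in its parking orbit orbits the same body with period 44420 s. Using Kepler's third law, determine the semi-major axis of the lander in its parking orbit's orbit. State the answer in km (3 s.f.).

a₂ ≈ 27100 km

Kepler's third law: a³ ∝ T², so a₂ = a₁ (T₂/T₁)^(2/3).
T₂/T₁ = 8.098, (T₂/T₁)^(2/3) = 4.033.
a₂ = 6722 × 4.033 = 27110 km.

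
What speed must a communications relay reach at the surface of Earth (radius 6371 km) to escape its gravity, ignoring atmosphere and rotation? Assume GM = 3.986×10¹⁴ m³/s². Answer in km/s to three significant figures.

r = R = 6.371×10⁶ m.
Escape speed v_esc = √(2μ/r) = √(2 × 3.986×10¹⁴ / 6.371×10⁶) = √(1.251×10⁸) = 11190 m/s.
= 11.19 km/s.

v_esc ≈ 11.2 km/s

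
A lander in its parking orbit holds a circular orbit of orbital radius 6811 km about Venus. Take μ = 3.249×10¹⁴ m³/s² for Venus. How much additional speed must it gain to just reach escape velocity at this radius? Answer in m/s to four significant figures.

r = 6811 km = 6.811×10⁶ m.
Circular speed v_c = √(μ/r) = 6907 m/s.
Escape speed v_esc = √(2μ/r) = √2 × v_c = 9768 m/s.
Δv = v_esc − v_c = 2861 m/s.

Δv ≈ 2861 m/s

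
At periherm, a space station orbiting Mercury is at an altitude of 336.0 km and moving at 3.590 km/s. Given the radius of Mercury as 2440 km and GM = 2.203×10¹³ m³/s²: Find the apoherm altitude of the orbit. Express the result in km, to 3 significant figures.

r_p = 2440 + 336.0 = 2776.0 km = 2.776×10⁶ m.
Specific energy ε = v²/2 − μ/r = -1.492×10⁶ J/kg, so a = −μ/(2ε) = 7.384×10⁶ m.
The apsides satisfy r_p + r_a = 2a, so the apoherm radius is 2a − r_p = 1.199×10⁷ m = 11991 km.
Apoherm altitude = 11991 − 2440 = 9551.1 km.

apoherm altitude ≈ 9550 km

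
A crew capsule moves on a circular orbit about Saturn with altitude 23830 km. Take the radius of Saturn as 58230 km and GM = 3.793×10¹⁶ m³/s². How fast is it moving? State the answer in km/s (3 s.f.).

v ≈ 21.5 km/s

r = 58230 + 23830 = 82060 km = 8.2060×10⁷ m.
For a circular orbit v = √(μ/r) = √(3.793×10¹⁶ / 8.206×10⁷) = √(4.622×10⁸) = 21500 m/s.
That is 21.50 km/s.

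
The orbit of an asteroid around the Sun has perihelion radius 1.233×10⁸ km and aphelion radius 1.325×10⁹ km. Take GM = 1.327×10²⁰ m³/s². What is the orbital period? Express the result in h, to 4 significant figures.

Semi-major axis a = (r_p + r_a)/2 = (1.2330×10⁸ + 1.3250×10⁹)/2 = 7.2415×10⁸ km = 7.242×10¹¹ m.
By Kepler's third law T = 2π√(a³/μ) = 2π × 5.349×10⁷ = 3.361×10⁸ s.
= 93370 h.

T ≈ 93370 h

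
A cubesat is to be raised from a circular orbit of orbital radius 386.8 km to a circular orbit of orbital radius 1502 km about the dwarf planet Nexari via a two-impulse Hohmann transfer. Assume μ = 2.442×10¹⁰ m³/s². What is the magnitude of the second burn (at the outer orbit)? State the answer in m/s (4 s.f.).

Δv ≈ 45.91 m/s

r₁ = 386.8 km = 3.868×10⁵ m.
r₂ = 1502 km = 1.502×10⁶ m.
Transfer ellipse a_t = (r₁ + r₂)/2 = 9.444×10⁵ m.
At r₁: circular v_c1 = √(μ/r₁) = 251.3 m/s; transfer-periapsis v_p = √[μ(2/r₁ − 1/a_t)] = 316.9 m/s.
At r₂: circular v_c2 = √(μ/r₂) = 127.5 m/s; transfer-apoapsis v_a = √[μ(2/r₂ − 1/a_t)] = 81.60 m/s.
Δv₂ = v_c2 − v_a = 45.91 m/s.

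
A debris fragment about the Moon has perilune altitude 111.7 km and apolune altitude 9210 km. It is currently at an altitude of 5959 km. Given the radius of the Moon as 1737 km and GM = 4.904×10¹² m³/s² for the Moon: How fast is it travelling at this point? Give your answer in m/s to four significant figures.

r_p = 1737 + 111.7 = 1848.7 km = 1.8487×10⁶ m.
r_a = 1737 + 9210 = 10947 km = 1.0947×10⁷ m.
r = 1737 + 5959 = 7696.0 km = 7.696×10⁶ m.
Semi-major axis a = (r_p + r_a)/2 = 6397.9 km = 6.398×10⁶ m.
Vis-viva: v² = μ(2/r − 1/a) = 4.904×10¹² × (2.599×10⁻⁷ − 1.563×10⁻⁷) = 5.079×10⁵ m²/s².
v = 712.7 m/s.

v ≈ 712.7 m/s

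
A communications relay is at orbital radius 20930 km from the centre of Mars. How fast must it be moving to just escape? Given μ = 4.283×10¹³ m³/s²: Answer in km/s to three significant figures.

r = 20930 km = 2.093×10⁷ m.
Escape speed v_esc = √(2μ/r) = √(2 × 4.283×10¹³ / 2.093×10⁷) = √(4.093×10⁶) = 2023 m/s.
= 2.023 km/s.

v_esc ≈ 2.02 km/s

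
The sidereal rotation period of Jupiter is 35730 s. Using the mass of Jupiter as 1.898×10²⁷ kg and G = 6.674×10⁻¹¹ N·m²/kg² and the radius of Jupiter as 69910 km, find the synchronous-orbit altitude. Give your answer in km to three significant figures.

h_sync ≈ 90100 km

μ = GM = 6.674×10⁻¹¹ × 1.898×10²⁷ = 1.267×10¹⁷ m³/s².
A synchronous orbit has period T, so by Kepler's third law a = (μT²/4π²)^(1/3).
μT²/4π² = 1.267×10¹⁷ × (3.573×10⁴)² / 39.48 = 4.096×10²⁴ m³.
a = 1.600×10⁸ m = 1.6000×10⁵ km.
Altitude h = a − R = 1.6000×10⁵ − 69910 = 90094 km.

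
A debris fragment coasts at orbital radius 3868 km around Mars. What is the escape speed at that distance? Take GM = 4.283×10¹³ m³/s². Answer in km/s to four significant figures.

v_esc ≈ 4.706 km/s

r = 3868 km = 3.868×10⁶ m.
Escape speed v_esc = √(2μ/r) = √(2 × 4.283×10¹³ / 3.868×10⁶) = √(2.215×10⁷) = 4706 m/s.
= 4.706 km/s.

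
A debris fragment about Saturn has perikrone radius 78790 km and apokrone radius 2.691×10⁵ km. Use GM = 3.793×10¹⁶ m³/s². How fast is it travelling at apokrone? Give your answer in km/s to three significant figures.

v ≈ 7.99 km/s

Semi-major axis a = (r_p + r_a)/2 = 1.7394×10⁵ km = 1.739×10⁸ m.
Vis-viva: v² = μ(2/r − 1/a) = 3.793×10¹⁶ × (7.432×10⁻⁹ − 5.749×10⁻⁹) = 6.385×10⁷ m²/s².
v = 7990 m/s = 7.990 km/s.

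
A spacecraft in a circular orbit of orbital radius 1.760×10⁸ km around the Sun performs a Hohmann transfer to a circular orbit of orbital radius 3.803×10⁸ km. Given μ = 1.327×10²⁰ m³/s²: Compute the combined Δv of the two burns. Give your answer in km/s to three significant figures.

r₁ = 1.760×10⁸ km = 1.760×10¹¹ m.
r₂ = 3.803×10⁸ km = 3.803×10¹¹ m.
Transfer ellipse a_t = (r₁ + r₂)/2 = 2.782×10¹¹ m.
At r₁: circular v_c1 = √(μ/r₁) = 27460 m/s; transfer-perihelion v_p = √[μ(2/r₁ − 1/a_t)] = 32110 m/s.
Δv₁ = v_p − v_c1 = 4649 m/s.
At r₂: circular v_c2 = √(μ/r₂) = 18680 m/s; transfer-aphelion v_a = √[μ(2/r₂ − 1/a_t)] = 14860 m/s.
Δv₂ = v_c2 − v_a = 3821 m/s.
Total Δv = Δv₁ + Δv₂ = 8469 m/s = 8.469 km/s.

Δv_total ≈ 8.47 km/s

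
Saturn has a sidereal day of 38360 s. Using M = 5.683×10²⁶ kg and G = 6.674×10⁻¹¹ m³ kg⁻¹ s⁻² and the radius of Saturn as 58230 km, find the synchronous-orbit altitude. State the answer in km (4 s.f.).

μ = GM = 6.674×10⁻¹¹ × 5.683×10²⁶ = 3.793×10¹⁶ m³/s².
A synchronous orbit has period T, so by Kepler's third law a = (μT²/4π²)^(1/3).
μT²/4π² = 3.793×10¹⁶ × (3.836×10⁴)² / 39.48 = 1.414×10²⁴ m³.
a = 1.122×10⁸ m = 1.1223×10⁵ km.
Altitude h = a − R = 1.1223×10⁵ − 58230 = 54003 km.

h_sync ≈ 54000 km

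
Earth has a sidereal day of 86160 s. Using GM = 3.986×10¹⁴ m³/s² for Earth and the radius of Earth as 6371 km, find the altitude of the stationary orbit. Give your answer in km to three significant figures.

h_sync ≈ 35800 km

A synchronous orbit has period T, so by Kepler's third law a = (μT²/4π²)^(1/3).
μT²/4π² = 3.986×10¹⁴ × (8.616×10⁴)² / 39.48 = 7.495×10²² m³.
a = 4.216×10⁷ m = 42163 km.
Altitude h = a − R = 42163 − 6371 = 35792 km.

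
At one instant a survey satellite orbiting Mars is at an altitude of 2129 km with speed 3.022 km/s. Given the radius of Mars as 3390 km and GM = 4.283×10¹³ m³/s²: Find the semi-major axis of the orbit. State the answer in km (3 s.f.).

r = 3390 + 2129 = 5519.0 km = 5.519×10⁶ m.
Vis-viva rearranged: 1/a = 2/r − v²/μ = 3.624×10⁻⁷ − 2.132×10⁻⁷ = 1.492×10⁻⁷ m⁻¹.
a = 6.704×10⁶ m = 6704.3 km.

a ≈ 6700 km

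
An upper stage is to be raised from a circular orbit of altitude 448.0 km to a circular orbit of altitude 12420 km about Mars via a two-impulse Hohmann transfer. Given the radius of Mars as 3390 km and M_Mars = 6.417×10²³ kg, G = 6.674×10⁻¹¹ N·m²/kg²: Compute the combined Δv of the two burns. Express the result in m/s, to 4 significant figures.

μ = GM = 6.674×10⁻¹¹ × 6.417×10²³ = 4.283×10¹³ m³/s².
r₁ = 3390 + 448.0 = 3838.0 km = 3.8380×10⁶ m.
r₂ = 3390 + 12420 = 15810 km = 1.5810×10⁷ m.
Transfer ellipse a_t = (r₁ + r₂)/2 = 9.824×10⁶ m.
At r₁: circular v_c1 = √(μ/r₁) = 3340 m/s; transfer-periapsis v_p = √[μ(2/r₁ − 1/a_t)] = 4238 m/s.
Δv₁ = v_p − v_c1 = 897.2 m/s.
At r₂: circular v_c2 = √(μ/r₂) = 1646 m/s; transfer-apoapsis v_a = √[μ(2/r₂ − 1/a_t)] = 1029 m/s.
Δv₂ = v_c2 − v_a = 617.1 m/s.
Total Δv = Δv₁ + Δv₂ = 1514 m/s.

Δv_total ≈ 1514 m/s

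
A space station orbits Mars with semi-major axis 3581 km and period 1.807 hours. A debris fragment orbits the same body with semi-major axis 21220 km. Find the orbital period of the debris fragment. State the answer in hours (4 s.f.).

T₂ ≈ 26.07 hours

Kepler's third law: T² ∝ a³, so T₂ = T₁ (a₂/a₁)^(3/2).
a₂/a₁ = 5.926, (a₂/a₁)^(3/2) = 14.42.
T₂ = 1.807 × 14.42 = 26.07 hours.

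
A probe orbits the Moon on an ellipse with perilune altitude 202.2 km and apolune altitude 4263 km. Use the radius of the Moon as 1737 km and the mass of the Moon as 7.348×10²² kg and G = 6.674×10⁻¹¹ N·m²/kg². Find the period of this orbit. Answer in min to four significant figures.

T ≈ 374.0 min

μ = GM = 6.674×10⁻¹¹ × 7.348×10²² = 4.904×10¹² m³/s².
r_p = 1737 + 202.2 = 1939.2 km = 1.9392×10⁶ m.
r_a = 1737 + 4263 = 6000.0 km = 6.0000×10⁶ m.
Semi-major axis a = (r_p + r_a)/2 = (1939.2 + 6000.0)/2 = 3969.6 km = 3.970×10⁶ m.
By Kepler's third law T = 2π√(a³/μ) = 2π × 3.571×10³ = 2.244×10⁴ s.
= 374.0 min.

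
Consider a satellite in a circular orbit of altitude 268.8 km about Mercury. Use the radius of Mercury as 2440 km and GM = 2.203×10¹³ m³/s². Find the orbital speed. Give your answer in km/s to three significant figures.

v ≈ 2.85 km/s

r = 2440 + 268.8 = 2708.8 km = 2.7088×10⁶ m.
For a circular orbit v = √(μ/r) = √(2.203×10¹³ / 2.709×10⁶) = √(8.133×10⁶) = 2852 m/s.
That is 2.852 km/s.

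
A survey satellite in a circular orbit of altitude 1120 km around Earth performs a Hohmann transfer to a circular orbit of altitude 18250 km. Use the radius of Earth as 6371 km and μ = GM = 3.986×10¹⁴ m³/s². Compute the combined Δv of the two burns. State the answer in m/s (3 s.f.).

r₁ = 6371 + 1120 = 7491.0 km = 7.4910×10⁶ m.
r₂ = 6371 + 18250 = 24621 km = 2.4621×10⁷ m.
Transfer ellipse a_t = (r₁ + r₂)/2 = 1.606×10⁷ m.
At r₁: circular v_c1 = √(μ/r₁) = 7295 m/s; transfer-perigee v_p = √[μ(2/r₁ − 1/a_t)] = 9033 m/s.
Δv₁ = v_p − v_c1 = 1738 m/s.
At r₂: circular v_c2 = √(μ/r₂) = 4024 m/s; transfer-apogee v_a = √[μ(2/r₂ − 1/a_t)] = 2748 m/s.
Δv₂ = v_c2 − v_a = 1275 m/s.
Total Δv = Δv₁ + Δv₂ = 3014 m/s.

Δv_total ≈ 3010 m/s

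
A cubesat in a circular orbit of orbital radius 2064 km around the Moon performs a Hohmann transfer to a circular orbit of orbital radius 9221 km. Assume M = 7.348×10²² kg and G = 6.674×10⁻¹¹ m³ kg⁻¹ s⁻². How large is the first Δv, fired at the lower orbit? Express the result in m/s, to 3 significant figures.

Δv ≈ 429 m/s

μ = GM = 6.674×10⁻¹¹ × 7.348×10²² = 4.904×10¹² m³/s².
r₁ = 2064 km = 2.064×10⁶ m.
r₂ = 9221 km = 9.221×10⁶ m.
Transfer ellipse a_t = (r₁ + r₂)/2 = 5.642×10⁶ m.
At r₁: circular v_c1 = √(μ/r₁) = 1541 m/s; transfer-perilune v_p = √[μ(2/r₁ − 1/a_t)] = 1970 m/s.
Δv₁ = v_p − v_c1 = 429.1 m/s.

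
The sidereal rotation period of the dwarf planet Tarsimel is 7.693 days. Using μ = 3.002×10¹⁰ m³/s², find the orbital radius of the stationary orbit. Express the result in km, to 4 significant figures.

r_sync ≈ 6952 km

T = 7.693 days = 6.647×10⁵ s.
A synchronous orbit has period T, so by Kepler's third law a = (μT²/4π²)^(1/3).
μT²/4π² = 3.002×10¹⁰ × (6.647×10⁵)² / 39.48 = 3.359×10²⁰ m³.
a = 6.952×10⁶ m = 6951.7 km.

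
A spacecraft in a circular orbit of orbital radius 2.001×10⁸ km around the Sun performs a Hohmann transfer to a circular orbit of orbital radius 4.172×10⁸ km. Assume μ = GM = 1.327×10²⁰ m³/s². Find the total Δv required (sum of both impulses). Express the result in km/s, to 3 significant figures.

r₁ = 2.001×10⁸ km = 2.001×10¹¹ m.
r₂ = 4.172×10⁸ km = 4.172×10¹¹ m.
Transfer ellipse a_t = (r₁ + r₂)/2 = 3.086×10¹¹ m.
At r₁: circular v_c1 = √(μ/r₁) = 25750 m/s; transfer-perihelion v_p = √[μ(2/r₁ − 1/a_t)] = 29940 m/s.
Δv₁ = v_p − v_c1 = 4188 m/s.
At r₂: circular v_c2 = √(μ/r₂) = 17830 m/s; transfer-aphelion v_a = √[μ(2/r₂ − 1/a_t)] = 14360 m/s.
Δv₂ = v_c2 − v_a = 3475 m/s.
Total Δv = Δv₁ + Δv₂ = 7663 m/s = 7.663 km/s.

Δv_total ≈ 7.66 km/s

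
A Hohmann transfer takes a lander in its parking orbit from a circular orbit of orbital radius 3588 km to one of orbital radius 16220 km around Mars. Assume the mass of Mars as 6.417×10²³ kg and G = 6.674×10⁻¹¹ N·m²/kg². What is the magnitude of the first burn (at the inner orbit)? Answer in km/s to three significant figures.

μ = GM = 6.674×10⁻¹¹ × 6.417×10²³ = 4.283×10¹³ m³/s².
r₁ = 3588 km = 3.588×10⁶ m.
r₂ = 16220 km = 1.622×10⁷ m.
Transfer ellipse a_t = (r₁ + r₂)/2 = 9.904×10⁶ m.
At r₁: circular v_c1 = √(μ/r₁) = 3455 m/s; transfer-periapsis v_p = √[μ(2/r₁ − 1/a_t)] = 4421 m/s.
Δv₁ = v_p − v_c1 = 966.5 m/s.
= 0.9665 km/s.

Δv ≈ 0.966 km/s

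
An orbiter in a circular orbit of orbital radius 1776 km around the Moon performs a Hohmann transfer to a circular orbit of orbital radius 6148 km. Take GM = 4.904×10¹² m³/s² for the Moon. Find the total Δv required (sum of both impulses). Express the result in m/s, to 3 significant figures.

r₁ = 1776 km = 1.776×10⁶ m.
r₂ = 6148 km = 6.148×10⁶ m.
Transfer ellipse a_t = (r₁ + r₂)/2 = 3.962×10⁶ m.
At r₁: circular v_c1 = √(μ/r₁) = 1662 m/s; transfer-perilune v_p = √[μ(2/r₁ − 1/a_t)] = 2070 m/s.
Δv₁ = v_p − v_c1 = 408.3 m/s.
At r₂: circular v_c2 = √(μ/r₂) = 893.1 m/s; transfer-apolune v_a = √[μ(2/r₂ − 1/a_t)] = 598.0 m/s.
Δv₂ = v_c2 − v_a = 295.2 m/s.
Total Δv = Δv₁ + Δv₂ = 703.4 m/s.

Δv_total ≈ 703 m/s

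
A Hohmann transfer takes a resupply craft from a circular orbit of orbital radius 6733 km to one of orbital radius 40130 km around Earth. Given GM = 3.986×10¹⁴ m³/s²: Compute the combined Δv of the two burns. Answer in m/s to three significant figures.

r₁ = 6733 km = 6.733×10⁶ m.
r₂ = 40130 km = 4.013×10⁷ m.
Transfer ellipse a_t = (r₁ + r₂)/2 = 2.343×10⁷ m.
At r₁: circular v_c1 = √(μ/r₁) = 7694 m/s; transfer-perigee v_p = √[μ(2/r₁ − 1/a_t)] = 10070 m/s.
Δv₁ = v_p − v_c1 = 2375 m/s.
At r₂: circular v_c2 = √(μ/r₂) = 3152 m/s; transfer-apogee v_a = √[μ(2/r₂ − 1/a_t)] = 1689 m/s.
Δv₂ = v_c2 − v_a = 1462 m/s.
Total Δv = Δv₁ + Δv₂ = 3837 m/s.

Δv_total ≈ 3840 m/s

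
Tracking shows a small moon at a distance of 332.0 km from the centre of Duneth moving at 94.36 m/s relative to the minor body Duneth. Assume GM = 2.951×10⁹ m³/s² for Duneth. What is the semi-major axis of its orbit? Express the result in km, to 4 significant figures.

a ≈ 332.6 km

r = 3.320×10⁵ m.
Specific orbital energy ε = v²/2 − μ/r = (94.36)²/2 − 2.951×10⁹/3.320×10⁵ = -4.437×10³ J/kg.
Since ε = −μ/(2a), a = −μ/(2ε) = 3.326×10⁵ m = 332.57 km.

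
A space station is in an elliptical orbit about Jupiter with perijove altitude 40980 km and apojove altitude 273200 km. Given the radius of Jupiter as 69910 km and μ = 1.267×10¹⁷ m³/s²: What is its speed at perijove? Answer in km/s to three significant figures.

v ≈ 41.6 km/s

r_p = 69910 + 40980 = 110890 km = 1.1089×10⁸ m.
r_a = 69910 + 273200 = 343110 km = 3.4311×10⁸ m.
Semi-major axis a = (r_p + r_a)/2 = 2.2700×10⁵ km = 2.270×10⁸ m.
Vis-viva: v² = μ(2/r − 1/a) = 1.267×10¹⁷ × (1.804×10⁻⁸ − 4.405×10⁻⁹) = 1.727×10⁹ m²/s².
v = 41560 m/s = 41.56 km/s.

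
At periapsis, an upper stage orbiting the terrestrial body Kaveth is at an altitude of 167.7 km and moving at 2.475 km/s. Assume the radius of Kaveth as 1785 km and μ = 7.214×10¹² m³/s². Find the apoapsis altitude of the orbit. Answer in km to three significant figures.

apoapsis altitude ≈ 7680 km

r_p = 1785 + 167.7 = 1952.7 km = 1.953×10⁶ m.
Specific energy ε = v²/2 − μ/r = -6.316×10⁵ J/kg, so a = −μ/(2ε) = 5.711×10⁶ m.
The apsides satisfy r_p + r_a = 2a, so the apoapsis radius is 2a − r_p = 9.470×10⁶ m = 9469.8 km.
Apoapsis altitude = 9469.8 − 1785 = 7684.8 km.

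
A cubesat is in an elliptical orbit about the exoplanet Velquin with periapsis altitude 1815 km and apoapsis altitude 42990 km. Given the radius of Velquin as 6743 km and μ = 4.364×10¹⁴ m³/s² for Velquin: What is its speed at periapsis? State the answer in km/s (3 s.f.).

r_p = 6743 + 1815 = 8558.0 km = 8.5580×10⁶ m.
r_a = 6743 + 42990 = 49733 km = 4.9733×10⁷ m.
Semi-major axis a = (r_p + r_a)/2 = 29146 km = 2.915×10⁷ m.
Vis-viva: v² = μ(2/r − 1/a) = 4.364×10¹⁴ × (2.337×10⁻⁷ − 3.431×10⁻⁸) = 8.701×10⁷ m²/s².
v = 9328 m/s = 9.328 km/s.

v ≈ 9.33 km/s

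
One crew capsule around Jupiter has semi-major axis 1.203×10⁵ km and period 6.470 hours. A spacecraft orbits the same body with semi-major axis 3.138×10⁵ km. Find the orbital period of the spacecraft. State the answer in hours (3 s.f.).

Kepler's third law: T² ∝ a³, so T₂ = T₁ (a₂/a₁)^(3/2).
a₂/a₁ = 2.608, (a₂/a₁)^(3/2) = 4.213.
T₂ = 6.470 × 4.213 = 27.26 hours.

T₂ ≈ 27.3 hours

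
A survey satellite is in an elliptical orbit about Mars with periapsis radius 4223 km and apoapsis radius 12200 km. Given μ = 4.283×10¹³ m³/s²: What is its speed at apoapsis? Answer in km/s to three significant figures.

v ≈ 1.34 km/s

Semi-major axis a = (r_p + r_a)/2 = 8211.5 km = 8.212×10⁶ m.
Vis-viva: v² = μ(2/r − 1/a) = 4.283×10¹³ × (1.639×10⁻⁷ − 1.218×10⁻⁷) = 1.805×10⁶ m²/s².
v = 1344 m/s = 1.344 km/s.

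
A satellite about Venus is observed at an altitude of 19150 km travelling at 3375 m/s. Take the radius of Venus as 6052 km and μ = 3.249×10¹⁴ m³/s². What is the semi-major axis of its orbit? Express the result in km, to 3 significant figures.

r = 6052 + 19150 = 25202 km = 2.520×10⁷ m.
Vis-viva rearranged: 1/a = 2/r − v²/μ = 7.936×10⁻⁸ − 3.506×10⁻⁸ = 4.430×10⁻⁸ m⁻¹.
a = 2.257×10⁷ m = 22573 km.

a ≈ 22600 km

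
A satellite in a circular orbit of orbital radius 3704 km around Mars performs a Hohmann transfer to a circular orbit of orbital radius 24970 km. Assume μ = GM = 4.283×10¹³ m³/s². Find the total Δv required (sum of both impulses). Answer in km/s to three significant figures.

r₁ = 3704 km = 3.704×10⁶ m.
r₂ = 24970 km = 2.497×10⁷ m.
Transfer ellipse a_t = (r₁ + r₂)/2 = 1.434×10⁷ m.
At r₁: circular v_c1 = √(μ/r₁) = 3400 m/s; transfer-periapsis v_p = √[μ(2/r₁ − 1/a_t)] = 4488 m/s.
Δv₁ = v_p − v_c1 = 1087 m/s.
At r₂: circular v_c2 = √(μ/r₂) = 1310 m/s; transfer-apoapsis v_a = √[μ(2/r₂ − 1/a_t)] = 665.7 m/s.
Δv₂ = v_c2 − v_a = 644.0 m/s.
Total Δv = Δv₁ + Δv₂ = 1731 m/s = 1.731 km/s.

Δv_total ≈ 1.73 km/s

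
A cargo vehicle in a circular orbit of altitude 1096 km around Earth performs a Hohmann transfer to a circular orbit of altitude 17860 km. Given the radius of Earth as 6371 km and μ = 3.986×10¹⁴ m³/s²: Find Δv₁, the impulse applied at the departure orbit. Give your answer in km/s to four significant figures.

Δv ≈ 1.728 km/s

r₁ = 6371 + 1096 = 7467.0 km = 7.4670×10⁶ m.
r₂ = 6371 + 17860 = 24231 km = 2.4231×10⁷ m.
Transfer ellipse a_t = (r₁ + r₂)/2 = 1.585×10⁷ m.
At r₁: circular v_c1 = √(μ/r₁) = 7306 m/s; transfer-perigee v_p = √[μ(2/r₁ − 1/a_t)] = 9034 m/s.
Δv₁ = v_p − v_c1 = 1728 m/s.
= 1.728 km/s.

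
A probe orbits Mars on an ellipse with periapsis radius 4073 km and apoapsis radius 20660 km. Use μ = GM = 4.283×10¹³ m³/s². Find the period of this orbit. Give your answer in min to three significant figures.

T ≈ 696 min

Semi-major axis a = (r_p + r_a)/2 = (4073.0 + 20660)/2 = 12366 km = 1.237×10⁷ m.
By Kepler's third law T = 2π√(a³/μ) = 2π × 6.645×10³ = 4.175×10⁴ s.
= 695.9 min.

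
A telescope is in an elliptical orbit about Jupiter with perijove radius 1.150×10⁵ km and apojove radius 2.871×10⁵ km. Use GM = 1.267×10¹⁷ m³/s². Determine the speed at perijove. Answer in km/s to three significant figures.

Semi-major axis a = (r_p + r_a)/2 = 2.0105×10⁵ km = 2.010×10⁸ m.
Vis-viva: v² = μ(2/r − 1/a) = 1.267×10¹⁷ × (1.739×10⁻⁸ − 4.974×10⁻⁹) = 1.573×10⁹ m²/s².
v = 39660 m/s = 39.66 km/s.

v ≈ 39.7 km/s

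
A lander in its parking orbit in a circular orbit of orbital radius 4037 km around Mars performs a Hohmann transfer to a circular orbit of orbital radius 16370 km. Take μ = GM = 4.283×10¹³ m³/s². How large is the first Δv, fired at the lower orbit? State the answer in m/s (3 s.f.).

Δv ≈ 868 m/s

r₁ = 4037 km = 4.037×10⁶ m.
r₂ = 16370 km = 1.637×10⁷ m.
Transfer ellipse a_t = (r₁ + r₂)/2 = 1.020×10⁷ m.
At r₁: circular v_c1 = √(μ/r₁) = 3257 m/s; transfer-periapsis v_p = √[μ(2/r₁ − 1/a_t)] = 4126 m/s.
Δv₁ = v_p − v_c1 = 868.5 m/s.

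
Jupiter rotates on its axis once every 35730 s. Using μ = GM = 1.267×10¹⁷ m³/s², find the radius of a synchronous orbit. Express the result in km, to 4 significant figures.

A synchronous orbit has period T, so by Kepler's third law a = (μT²/4π²)^(1/3).
μT²/4π² = 1.267×10¹⁷ × (3.573×10⁴)² / 39.48 = 4.097×10²⁴ m³.
a = 1.600×10⁸ m = 1.6002×10⁵ km.

r_sync ≈ 1.600×10⁵ km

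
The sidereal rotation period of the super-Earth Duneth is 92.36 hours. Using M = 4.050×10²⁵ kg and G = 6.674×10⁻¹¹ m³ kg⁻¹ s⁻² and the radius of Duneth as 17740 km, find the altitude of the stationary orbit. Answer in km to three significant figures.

h_sync ≈ 1.79×10⁵ km

μ = GM = 6.674×10⁻¹¹ × 4.050×10²⁵ = 2.703×10¹⁵ m³/s².
T = 92.36 hours = 3.325×10⁵ s.
A synchronous orbit has period T, so by Kepler's third law a = (μT²/4π²)^(1/3).
μT²/4π² = 2.703×10¹⁵ × (3.325×10⁵)² / 39.48 = 7.569×10²⁴ m³.
a = 1.963×10⁸ m = 1.9634×10⁵ km.
Altitude h = a − R = 1.9634×10⁵ − 17740 = 1.7860×10⁵ km.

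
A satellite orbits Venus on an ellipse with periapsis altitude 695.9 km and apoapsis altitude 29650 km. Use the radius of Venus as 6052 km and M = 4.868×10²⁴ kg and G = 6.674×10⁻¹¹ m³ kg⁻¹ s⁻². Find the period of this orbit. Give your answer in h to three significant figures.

T ≈ 9.47 h

μ = GM = 6.674×10⁻¹¹ × 4.868×10²⁴ = 3.249×10¹⁴ m³/s².
r_p = 6052 + 695.9 = 6747.9 km = 6.7479×10⁶ m.
r_a = 6052 + 29650 = 35702 km = 3.5702×10⁷ m.
Semi-major axis a = (r_p + r_a)/2 = (6747.9 + 35702)/2 = 21225 km = 2.122×10⁷ m.
By Kepler's third law T = 2π√(a³/μ) = 2π × 5.425×10³ = 3.409×10⁴ s.
= 9.468 h.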